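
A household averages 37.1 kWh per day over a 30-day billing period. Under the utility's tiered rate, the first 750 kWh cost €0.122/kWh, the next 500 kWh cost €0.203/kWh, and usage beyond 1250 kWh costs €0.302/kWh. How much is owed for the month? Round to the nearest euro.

Usage = 37.1 kWh/day × 30 days = 1113 kWh
First 750 kWh × €0.122 = €91.50
Next 363 kWh × €0.203 = €73.69
Remaining tier: 0 kWh (not reached)
Total = €165.19 ≈ €165

€165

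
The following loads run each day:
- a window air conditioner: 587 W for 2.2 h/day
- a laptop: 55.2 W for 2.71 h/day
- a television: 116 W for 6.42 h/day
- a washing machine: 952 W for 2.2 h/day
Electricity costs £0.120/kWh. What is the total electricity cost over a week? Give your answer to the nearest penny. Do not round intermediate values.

window air conditioner: 587 W × 2.2 h × 7 d = 9,040 Wh = 9.04 kWh
laptop: 55.2 W × 2.71 h × 7 d = 1,047 Wh = 1.047 kWh
television: 116 W × 6.42 h × 7 d = 5,213 Wh = 5.213 kWh
washing machine: 952 W × 2.2 h × 7 d = 14,661 Wh = 14.66 kWh
Total energy = 9.04 + 1.047 + 5.213 + 14.66 = 29.96 kWh
Cost = 29.96 kWh × £0.120 = £3.60

£3.60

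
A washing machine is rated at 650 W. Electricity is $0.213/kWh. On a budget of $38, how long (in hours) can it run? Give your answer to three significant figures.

Energy budget = $38 / $0.213 per kWh = 178.4 kWh = 178,404 Wh
Runtime = 178,404 Wh / 650 W = 274.5 h

274 h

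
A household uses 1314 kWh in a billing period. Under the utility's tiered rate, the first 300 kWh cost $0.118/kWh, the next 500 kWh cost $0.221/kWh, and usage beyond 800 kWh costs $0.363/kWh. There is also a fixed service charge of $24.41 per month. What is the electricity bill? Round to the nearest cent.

First 300 kWh × $0.118 = $35.40
Next 500 kWh × $0.221 = $110.50
Remaining 514 kWh × $0.363 = $186.58
Energy charge = $332.48; + service $24.41 = $356.89

$356.89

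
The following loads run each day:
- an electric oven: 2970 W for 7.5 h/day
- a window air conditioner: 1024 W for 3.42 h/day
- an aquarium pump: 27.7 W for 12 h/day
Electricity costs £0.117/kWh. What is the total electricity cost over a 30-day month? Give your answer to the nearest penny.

£91.64

electric oven: 2970 W × 7.5 h × 30 d = 668,250 Wh = 668.2 kWh
window air conditioner: 1024 W × 3.42 h × 30 d = 105,062 Wh = 105.1 kWh
aquarium pump: 27.7 W × 12 h × 30 d = 9,972 Wh = 9.972 kWh
Total energy = 668.2 + 105.1 + 9.972 = 783.3 kWh
Cost = 783.3 kWh × £0.117 = £91.64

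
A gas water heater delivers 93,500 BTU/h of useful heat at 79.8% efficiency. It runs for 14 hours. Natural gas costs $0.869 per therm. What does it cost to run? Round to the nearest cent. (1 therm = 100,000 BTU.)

Heat delivered = 93,500 BTU/h × 14 h = 1,309,000 BTU
Gas input = 1,309,000 / 0.798 = 1,640,351 BTU
= 1,640,351 / 100,000 = 16.4 therm
Cost = 16.4 × $0.869/therm = $14.25

$14.25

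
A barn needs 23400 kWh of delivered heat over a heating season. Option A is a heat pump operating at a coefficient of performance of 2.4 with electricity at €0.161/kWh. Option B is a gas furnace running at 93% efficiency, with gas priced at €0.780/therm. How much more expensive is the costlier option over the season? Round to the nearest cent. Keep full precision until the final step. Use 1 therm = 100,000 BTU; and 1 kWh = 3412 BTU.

€900.12

Heat load = 23400 kWh × 3412 = 79,840,800 BTU
Gas: input = 79,840,800 / 0.93 = 85,850,323 BTU = 858.5 therm → 858.5 × €0.780 = €669.63
Heat pump: 79,840,800 BTU / 3412 = 23,400 kWh heat; / 2.4 = 9,750 kWh in → × €0.161 = €1,569.75
Difference = |€669.63 − €1,569.75| = €900.12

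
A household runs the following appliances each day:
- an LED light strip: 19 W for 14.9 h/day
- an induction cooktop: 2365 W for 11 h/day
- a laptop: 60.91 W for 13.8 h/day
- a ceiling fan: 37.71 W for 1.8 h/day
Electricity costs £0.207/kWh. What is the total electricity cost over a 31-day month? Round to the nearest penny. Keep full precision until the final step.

£174.58

LED light strip: 19 W × 14.9 h × 31 d = 8,776 Wh = 8.776 kWh
induction cooktop: 2365 W × 11 h × 31 d = 806,465 Wh = 806.5 kWh
laptop: 60.91 W × 13.8 h × 31 d = 26,057 Wh = 26.06 kWh
ceiling fan: 37.71 W × 1.8 h × 31 d = 2,104 Wh = 2.104 kWh
Total energy = 8.776 + 806.5 + 26.06 + 2.104 = 843.4 kWh
Cost = 843.4 kWh × £0.207 = £174.58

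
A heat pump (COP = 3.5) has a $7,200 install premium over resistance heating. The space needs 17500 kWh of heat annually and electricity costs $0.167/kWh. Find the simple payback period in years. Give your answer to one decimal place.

3.4 years

Resistance: 17500 kWh × $0.167 = $2,922.50/yr
Heat pump: 17500 / 3.5 = 5000 kWh in → × $0.167 = $835.00/yr
Annual savings = $2,087.50
Payback = $7,200 / $2,087.50 = 3.45 years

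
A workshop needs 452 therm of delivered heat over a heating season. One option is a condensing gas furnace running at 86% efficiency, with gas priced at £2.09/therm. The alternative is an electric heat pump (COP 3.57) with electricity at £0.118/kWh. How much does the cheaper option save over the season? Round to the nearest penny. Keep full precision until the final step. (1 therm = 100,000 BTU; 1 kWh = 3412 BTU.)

£660.60

Heat load = 452 therm × 100,000 = 45,200,000 BTU
Gas: input = 45,200,000 / 0.86 = 52,558,140 BTU = 525.6 therm → 525.6 × £2.09 = £1,098.47
Heat pump: 45,200,000 BTU / 3412 = 13,250 kWh heat; / 3.57 = 3,711 kWh in → × £0.118 = £437.87
Difference = |£1,098.47 − £437.87| = £660.60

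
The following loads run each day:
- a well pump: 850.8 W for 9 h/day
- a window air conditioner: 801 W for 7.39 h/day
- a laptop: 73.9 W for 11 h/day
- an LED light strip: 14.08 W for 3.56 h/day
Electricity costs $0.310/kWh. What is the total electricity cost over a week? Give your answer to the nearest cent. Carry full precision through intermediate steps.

$31.33

well pump: 850.8 W × 9 h × 7 d = 53,600 Wh = 53.6 kWh
window air conditioner: 801 W × 7.39 h × 7 d = 41,436 Wh = 41.44 kWh
laptop: 73.9 W × 11 h × 7 d = 5,690 Wh = 5.69 kWh
LED light strip: 14.08 W × 3.56 h × 7 d = 351 Wh = 0.3509 kWh
Total energy = 53.6 + 41.44 + 5.69 + 0.3509 = 101.1 kWh
Cost = 101.1 kWh × $0.310 = $31.33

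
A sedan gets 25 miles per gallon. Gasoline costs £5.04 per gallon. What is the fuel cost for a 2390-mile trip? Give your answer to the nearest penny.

£481.82

Fuel = 2390 mi / 25 mpg = 95.6 gal
Cost = 95.6 gal × £5.04/gal = £481.82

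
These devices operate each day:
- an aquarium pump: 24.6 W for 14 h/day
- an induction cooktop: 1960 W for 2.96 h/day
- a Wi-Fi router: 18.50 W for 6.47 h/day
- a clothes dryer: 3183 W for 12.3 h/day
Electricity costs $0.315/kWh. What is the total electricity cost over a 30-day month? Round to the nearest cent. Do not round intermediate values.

aquarium pump: 24.6 W × 14 h × 30 d = 10,332 Wh = 10.33 kWh
induction cooktop: 1960 W × 2.96 h × 30 d = 174,048 Wh = 174 kWh
Wi-Fi router: 18.50 W × 6.47 h × 30 d = 3,591 Wh = 3.591 kWh
clothes dryer: 3183 W × 12.3 h × 30 d = 1,174,527 Wh = 1,175 kWh
Total energy = 10.33 + 174 + 3.591 + 1,175 = 1,362 kWh
Cost = 1,362 kWh × $0.315 = $429.19

$429.19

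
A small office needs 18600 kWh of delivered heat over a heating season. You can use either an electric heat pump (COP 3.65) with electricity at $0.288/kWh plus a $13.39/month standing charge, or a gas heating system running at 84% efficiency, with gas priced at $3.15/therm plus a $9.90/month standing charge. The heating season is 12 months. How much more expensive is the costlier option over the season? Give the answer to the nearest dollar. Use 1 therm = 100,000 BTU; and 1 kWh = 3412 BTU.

Heat load = 18600 kWh × 3412 = 63,463,200 BTU
Gas: input = 63,463,200 / 0.84 = 75,551,429 BTU = 755.5 therm → 755.5 × $3.15 = $2,379.87; + 12 × $9.90 standing = $2,498.67
Heat pump: 63,463,200 BTU / 3412 = 18,600 kWh heat; / 3.65 = 5,096 kWh in → × $0.288 = $1,467.62; + 12 × $13.39 standing = $1,628.30
Difference = |$2,498.67 − $1,628.30| = $870.37 ≈ $870

$870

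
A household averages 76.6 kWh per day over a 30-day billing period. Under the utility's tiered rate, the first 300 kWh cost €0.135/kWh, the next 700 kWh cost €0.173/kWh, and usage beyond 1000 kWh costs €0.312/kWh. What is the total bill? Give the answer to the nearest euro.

Usage = 76.6 kWh/day × 30 days = 2298 kWh
First 300 kWh × €0.135 = €40.50
Next 700 kWh × €0.173 = €121.10
Remaining 1298 kWh × €0.312 = €404.98
Total = €566.58 ≈ €567

€567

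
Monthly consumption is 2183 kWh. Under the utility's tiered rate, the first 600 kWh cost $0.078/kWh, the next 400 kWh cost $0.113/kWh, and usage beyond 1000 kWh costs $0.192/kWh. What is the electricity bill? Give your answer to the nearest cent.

First 600 kWh × $0.078 = $46.80
Next 400 kWh × $0.113 = $45.20
Remaining 1183 kWh × $0.192 = $227.14
Total = $319.14

$319.14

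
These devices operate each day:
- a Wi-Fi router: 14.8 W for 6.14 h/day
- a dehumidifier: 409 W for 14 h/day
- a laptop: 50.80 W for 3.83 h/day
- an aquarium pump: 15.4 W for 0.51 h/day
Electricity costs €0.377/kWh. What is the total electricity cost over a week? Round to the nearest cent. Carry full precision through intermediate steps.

€15.88

Wi-Fi router: 14.8 W × 6.14 h × 7 d = 636 Wh = 0.6361 kWh
dehumidifier: 409 W × 14 h × 7 d = 40,082 Wh = 40.08 kWh
laptop: 50.80 W × 3.83 h × 7 d = 1,362 Wh = 1.362 kWh
aquarium pump: 15.4 W × 0.51 h × 7 d = 55 Wh = 0.05498 kWh
Total energy = 0.6361 + 40.08 + 1.362 + 0.05498 = 42.14 kWh
Cost = 42.14 kWh × €0.377 = €15.88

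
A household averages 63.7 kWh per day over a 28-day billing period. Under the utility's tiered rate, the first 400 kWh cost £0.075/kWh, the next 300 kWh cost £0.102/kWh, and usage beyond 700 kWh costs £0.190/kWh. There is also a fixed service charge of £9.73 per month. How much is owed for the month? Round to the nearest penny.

Usage = 63.7 kWh/day × 28 days = 1783.6 kWh
First 400 kWh × £0.075 = £30.00
Next 300 kWh × £0.102 = £30.60
Remaining 1083.6 kWh × £0.190 = £205.88
Energy charge = £266.48; + service £9.73 = £276.21

£276.21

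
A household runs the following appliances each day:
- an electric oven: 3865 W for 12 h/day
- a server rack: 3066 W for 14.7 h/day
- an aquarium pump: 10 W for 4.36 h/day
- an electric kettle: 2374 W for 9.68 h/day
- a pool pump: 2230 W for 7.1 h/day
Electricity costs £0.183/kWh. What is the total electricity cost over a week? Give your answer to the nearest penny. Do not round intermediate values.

electric oven: 3865 W × 12 h × 7 d = 324,660 Wh = 324.7 kWh
server rack: 3066 W × 14.7 h × 7 d = 315,491 Wh = 315.5 kWh
aquarium pump: 10 W × 4.36 h × 7 d = 305 Wh = 0.3052 kWh
electric kettle: 2374 W × 9.68 h × 7 d = 160,862 Wh = 160.9 kWh
pool pump: 2230 W × 7.1 h × 7 d = 110,831 Wh = 110.8 kWh
Total energy = 324.7 + 315.5 + 0.3052 + 160.9 + 110.8 = 912.1 kWh
Cost = 912.1 kWh × £0.183 = £166.92

£166.92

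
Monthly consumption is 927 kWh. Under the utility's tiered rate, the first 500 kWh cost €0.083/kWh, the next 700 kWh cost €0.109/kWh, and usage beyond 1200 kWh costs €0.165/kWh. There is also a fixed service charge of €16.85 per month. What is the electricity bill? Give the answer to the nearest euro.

First 500 kWh × €0.083 = €41.50
Next 427 kWh × €0.109 = €46.54
Remaining tier: 0 kWh (not reached)
Energy charge = €88.04; + service €16.85 = €104.89 ≈ €105

€105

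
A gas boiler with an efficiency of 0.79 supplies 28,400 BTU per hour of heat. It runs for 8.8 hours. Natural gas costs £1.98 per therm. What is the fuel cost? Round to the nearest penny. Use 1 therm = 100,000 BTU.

Heat delivered = 28,400 BTU/h × 8.8 h = 249,920 BTU
Gas input = 249,920 / 0.79 = 316,354 BTU
= 316,354 / 100,000 = 3.164 therm
Cost = 3.164 × £1.98/therm = £6.26

£6.26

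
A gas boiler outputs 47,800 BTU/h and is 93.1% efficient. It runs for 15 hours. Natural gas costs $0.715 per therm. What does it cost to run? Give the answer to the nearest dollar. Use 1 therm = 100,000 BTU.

Heat delivered = 47,800 BTU/h × 15 h = 717,000 BTU
Gas input = 717,000 / 0.931 = 770,140 BTU
= 770,140 / 100,000 = 7.701 therm
Cost = 7.701 × $0.715/therm = $5.51 ≈ $6

$6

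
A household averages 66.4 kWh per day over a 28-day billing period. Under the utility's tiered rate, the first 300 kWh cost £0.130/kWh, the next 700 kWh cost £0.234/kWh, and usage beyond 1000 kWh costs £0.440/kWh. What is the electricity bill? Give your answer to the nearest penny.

Usage = 66.4 kWh/day × 28 days = 1859.2 kWh
First 300 kWh × £0.130 = £39.00
Next 700 kWh × £0.234 = £163.80
Remaining 859.2 kWh × £0.440 = £378.05
Total = £580.85

£580.85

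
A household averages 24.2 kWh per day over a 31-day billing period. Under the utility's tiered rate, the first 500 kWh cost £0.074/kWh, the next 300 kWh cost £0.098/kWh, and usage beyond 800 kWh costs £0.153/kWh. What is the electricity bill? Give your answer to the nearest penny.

Usage = 24.2 kWh/day × 31 days = 750.2 kWh
First 500 kWh × £0.074 = £37.00
Next 250.2 kWh × £0.098 = £24.52
Remaining tier: 0 kWh (not reached)
Total = £61.52

£61.52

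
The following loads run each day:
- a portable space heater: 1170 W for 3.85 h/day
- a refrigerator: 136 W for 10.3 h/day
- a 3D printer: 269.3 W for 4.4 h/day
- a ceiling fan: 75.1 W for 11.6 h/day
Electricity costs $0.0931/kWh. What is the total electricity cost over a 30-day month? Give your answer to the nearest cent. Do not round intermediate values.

$22.24

portable space heater: 1170 W × 3.85 h × 30 d = 135,135 Wh = 135.1 kWh
refrigerator: 136 W × 10.3 h × 30 d = 42,024 Wh = 42.02 kWh
3D printer: 269.3 W × 4.4 h × 30 d = 35,548 Wh = 35.55 kWh
ceiling fan: 75.1 W × 11.6 h × 30 d = 26,135 Wh = 26.13 kWh
Total energy = 135.1 + 42.02 + 35.55 + 26.13 = 238.8 kWh
Cost = 238.8 kWh × $0.0931 = $22.24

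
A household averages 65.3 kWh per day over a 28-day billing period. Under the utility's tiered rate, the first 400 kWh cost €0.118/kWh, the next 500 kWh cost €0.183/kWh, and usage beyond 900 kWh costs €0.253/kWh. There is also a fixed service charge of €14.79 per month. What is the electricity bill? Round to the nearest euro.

Usage = 65.3 kWh/day × 28 days = 1828.4 kWh
First 400 kWh × €0.118 = €47.20
Next 500 kWh × €0.183 = €91.50
Remaining 928.4 kWh × €0.253 = €234.89
Energy charge = €373.59; + service €14.79 = €388.38 ≈ €388

€388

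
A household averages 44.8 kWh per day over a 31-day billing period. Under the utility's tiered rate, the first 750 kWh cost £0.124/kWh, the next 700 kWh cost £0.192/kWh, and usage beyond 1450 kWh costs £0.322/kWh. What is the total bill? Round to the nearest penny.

£215.65

Usage = 44.8 kWh/day × 31 days = 1388.8 kWh
First 750 kWh × £0.124 = £93.00
Next 638.8 kWh × £0.192 = £122.65
Remaining tier: 0 kWh (not reached)
Total = £215.65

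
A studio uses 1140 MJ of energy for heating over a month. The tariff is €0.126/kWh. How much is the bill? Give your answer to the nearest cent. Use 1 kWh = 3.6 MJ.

1140 MJ × (0.27778 kWh/MJ) = 316.7 kWh
Cost = 316.7 kWh × €0.126/kWh = €39.90

€39.90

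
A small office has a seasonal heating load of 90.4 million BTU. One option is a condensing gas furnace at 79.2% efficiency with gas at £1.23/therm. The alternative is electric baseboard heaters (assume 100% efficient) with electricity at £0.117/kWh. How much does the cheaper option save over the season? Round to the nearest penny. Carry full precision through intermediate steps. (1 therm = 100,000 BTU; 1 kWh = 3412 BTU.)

Heat load = 90.4 × 10⁶ BTU = 90,400,000 BTU
Gas: input = 90,400,000 / 0.792 = 114,141,414 BTU = 1,141 therm → 1,141 × £1.23 = £1,403.94
Electric: 90,400,000 BTU / 3412 = 26,490 kWh → × £0.117 = £3,099.88
Difference = |£1,403.94 − £3,099.88| = £1,695.94

£1695.94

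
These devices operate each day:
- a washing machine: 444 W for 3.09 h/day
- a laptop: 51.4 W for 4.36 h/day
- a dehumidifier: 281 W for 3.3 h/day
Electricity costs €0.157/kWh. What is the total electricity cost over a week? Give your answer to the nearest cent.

€2.77

washing machine: 444 W × 3.09 h × 7 d = 9,604 Wh = 9.604 kWh
laptop: 51.4 W × 4.36 h × 7 d = 1,569 Wh = 1.569 kWh
dehumidifier: 281 W × 3.3 h × 7 d = 6,491 Wh = 6.491 kWh
Total energy = 9.604 + 1.569 + 6.491 = 17.66 kWh
Cost = 17.66 kWh × €0.157 = €2.77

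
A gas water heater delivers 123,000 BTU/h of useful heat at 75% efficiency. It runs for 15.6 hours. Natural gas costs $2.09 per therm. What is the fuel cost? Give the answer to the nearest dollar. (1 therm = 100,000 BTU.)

$53

Heat delivered = 123,000 BTU/h × 15.6 h = 1,918,800 BTU
Gas input = 1,918,800 / 0.750 = 2,558,400 BTU
= 2,558,400 / 100,000 = 25.58 therm
Cost = 25.58 × $2.09/therm = $53.47 ≈ $53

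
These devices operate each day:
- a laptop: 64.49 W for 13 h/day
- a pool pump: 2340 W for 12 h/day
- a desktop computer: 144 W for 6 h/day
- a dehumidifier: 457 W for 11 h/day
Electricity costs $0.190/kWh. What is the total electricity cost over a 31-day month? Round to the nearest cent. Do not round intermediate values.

$205.03

laptop: 64.49 W × 13 h × 31 d = 25,989 Wh = 25.99 kWh
pool pump: 2340 W × 12 h × 31 d = 870,480 Wh = 870.5 kWh
desktop computer: 144 W × 6 h × 31 d = 26,784 Wh = 26.78 kWh
dehumidifier: 457 W × 11 h × 31 d = 155,837 Wh = 155.8 kWh
Total energy = 25.99 + 870.5 + 26.78 + 155.8 = 1,079 kWh
Cost = 1,079 kWh × $0.190 = $205.03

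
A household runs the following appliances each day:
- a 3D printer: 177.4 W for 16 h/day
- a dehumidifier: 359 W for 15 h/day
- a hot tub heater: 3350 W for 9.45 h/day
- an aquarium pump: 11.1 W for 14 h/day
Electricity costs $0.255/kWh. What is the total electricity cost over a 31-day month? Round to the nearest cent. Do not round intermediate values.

$316.49

3D printer: 177.4 W × 16 h × 31 d = 87,990 Wh = 87.99 kWh
dehumidifier: 359 W × 15 h × 31 d = 166,935 Wh = 166.9 kWh
hot tub heater: 3350 W × 9.45 h × 31 d = 981,382 Wh = 981.4 kWh
aquarium pump: 11.1 W × 14 h × 31 d = 4,817 Wh = 4.817 kWh
Total energy = 87.99 + 166.9 + 981.4 + 4.817 = 1,241 kWh
Cost = 1,241 kWh × $0.255 = $316.49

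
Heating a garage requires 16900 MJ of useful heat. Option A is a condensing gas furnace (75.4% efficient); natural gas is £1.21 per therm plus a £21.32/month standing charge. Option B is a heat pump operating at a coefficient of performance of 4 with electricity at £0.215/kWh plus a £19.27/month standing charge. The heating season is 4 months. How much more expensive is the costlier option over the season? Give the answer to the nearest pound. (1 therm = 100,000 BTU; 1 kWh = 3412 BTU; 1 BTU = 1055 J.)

£13

Heat load = 16900 MJ = 16,900,000,000 J / 1055 = 16,018,957 BTU
Gas: input = 16,018,957 / 0.754 = 21,245,302 BTU = 212.5 therm → 212.5 × £1.21 = £257.07; + 4 × £21.32 standing = £342.35
Heat pump: 16,018,957 BTU / 3412 = 4,695 kWh heat; / 4 = 1,174 kWh in → × £0.215 = £252.35; + 4 × £19.27 standing = £329.43
Difference = |£342.35 − £329.43| = £12.92 ≈ £13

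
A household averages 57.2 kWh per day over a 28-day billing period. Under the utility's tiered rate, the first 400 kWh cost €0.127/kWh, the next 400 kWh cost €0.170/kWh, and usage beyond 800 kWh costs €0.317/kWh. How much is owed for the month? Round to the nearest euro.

€373

Usage = 57.2 kWh/day × 28 days = 1601.6 kWh
First 400 kWh × €0.127 = €50.80
Next 400 kWh × €0.170 = €68.00
Remaining 801.6 kWh × €0.317 = €254.11
Total = €372.91 ≈ €373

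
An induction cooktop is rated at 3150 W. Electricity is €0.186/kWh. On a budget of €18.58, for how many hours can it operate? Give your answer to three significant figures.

31.7 h

Energy budget = €18.58 / €0.186 per kWh = 99.89 kWh = 99,892 Wh
Runtime = 99,892 Wh / 3150 W = 31.71 h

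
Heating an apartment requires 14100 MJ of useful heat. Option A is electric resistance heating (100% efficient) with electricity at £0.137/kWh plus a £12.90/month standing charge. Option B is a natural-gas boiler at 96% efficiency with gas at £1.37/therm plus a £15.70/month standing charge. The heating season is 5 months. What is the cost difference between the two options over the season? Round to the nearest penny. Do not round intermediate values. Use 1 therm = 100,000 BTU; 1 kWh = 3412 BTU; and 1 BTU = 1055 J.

£331.91

Heat load = 14100 MJ = 14,100,000,000 J / 1055 = 13,364,929 BTU
Gas: input = 13,364,929 / 0.96 = 13,921,801 BTU = 139.2 therm → 139.2 × £1.37 = £190.73; + 5 × £15.70 standing = £269.23
Electric: 13,364,929 BTU / 3412 = 3,917 kWh → × £0.137 = £536.63; + 5 × £12.90 standing = £601.13
Difference = |£269.23 − £601.13| = £331.91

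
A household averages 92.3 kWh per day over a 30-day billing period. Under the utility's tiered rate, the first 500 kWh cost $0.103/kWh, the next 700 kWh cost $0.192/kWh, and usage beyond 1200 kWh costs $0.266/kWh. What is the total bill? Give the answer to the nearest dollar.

$603

Usage = 92.3 kWh/day × 30 days = 2769 kWh
First 500 kWh × $0.103 = $51.50
Next 700 kWh × $0.192 = $134.40
Remaining 1569 kWh × $0.266 = $417.35
Total = $603.25 ≈ $603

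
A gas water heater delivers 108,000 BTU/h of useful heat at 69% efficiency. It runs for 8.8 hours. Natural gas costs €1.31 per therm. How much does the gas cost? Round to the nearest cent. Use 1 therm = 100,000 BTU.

€18.04

Heat delivered = 108,000 BTU/h × 8.8 h = 950,400 BTU
Gas input = 950,400 / 0.69 = 1,377,391 BTU
= 1,377,391 / 100,000 = 13.77 therm
Cost = 13.77 × €1.31/therm = €18.04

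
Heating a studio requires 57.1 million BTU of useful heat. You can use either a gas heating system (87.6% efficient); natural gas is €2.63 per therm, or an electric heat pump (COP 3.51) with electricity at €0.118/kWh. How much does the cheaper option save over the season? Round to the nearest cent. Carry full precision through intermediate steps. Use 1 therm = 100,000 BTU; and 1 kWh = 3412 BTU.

€1151.70

Heat load = 57.1 × 10⁶ BTU = 57,100,000 BTU
Gas: input = 57,100,000 / 0.876 = 65,182,648 BTU = 651.8 therm → 651.8 × €2.63 = €1,714.30
Heat pump: 57,100,000 BTU / 3412 = 16,740 kWh heat; / 3.51 = 4,768 kWh in → × €0.118 = €562.60
Difference = |€1,714.30 − €562.60| = €1,151.70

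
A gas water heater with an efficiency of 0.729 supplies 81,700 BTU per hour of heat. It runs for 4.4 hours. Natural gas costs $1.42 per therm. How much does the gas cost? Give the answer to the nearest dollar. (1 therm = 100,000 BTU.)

Heat delivered = 81,700 BTU/h × 4.4 h = 359,480 BTU
Gas input = 359,480 / 0.729 = 493,114 BTU
= 493,114 / 100,000 = 4.931 therm
Cost = 4.931 × $1.42/therm = $7.00

$7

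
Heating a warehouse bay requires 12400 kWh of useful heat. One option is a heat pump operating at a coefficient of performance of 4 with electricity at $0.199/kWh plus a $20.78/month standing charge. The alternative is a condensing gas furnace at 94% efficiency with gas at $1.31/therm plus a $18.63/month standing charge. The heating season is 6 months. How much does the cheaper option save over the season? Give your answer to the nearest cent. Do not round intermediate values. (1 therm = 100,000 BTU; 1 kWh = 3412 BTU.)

$40.18

Heat load = 12400 kWh × 3412 = 42,308,800 BTU
Gas: input = 42,308,800 / 0.94 = 45,009,362 BTU = 450.1 therm → 450.1 × $1.31 = $589.62; + 6 × $18.63 standing = $701.40
Heat pump: 42,308,800 BTU / 3412 = 12,400 kWh heat; / 4 = 3,100 kWh in → × $0.199 = $616.90; + 6 × $20.78 standing = $741.58
Difference = |$701.40 − $741.58| = $40.18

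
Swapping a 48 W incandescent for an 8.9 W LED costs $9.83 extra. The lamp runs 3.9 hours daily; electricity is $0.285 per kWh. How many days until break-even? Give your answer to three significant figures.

Power saved = 48 − 8.9 = 39.1 W
Daily energy saved = 39.1 W × 3.9 h = 152.5 Wh = 0.15249 kWh
Daily savings = 0.15249 × $0.285 = $0.0435
Payback = $9.83 / $0.0435 per day = 226.2 days

226 days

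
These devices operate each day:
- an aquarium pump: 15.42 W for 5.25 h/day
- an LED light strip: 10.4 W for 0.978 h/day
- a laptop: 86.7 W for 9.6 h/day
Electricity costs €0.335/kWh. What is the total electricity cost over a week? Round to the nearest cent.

aquarium pump: 15.42 W × 5.25 h × 7 d = 567 Wh = 0.5667 kWh
LED light strip: 10.4 W × 0.978 h × 7 d = 71 Wh = 0.0712 kWh
laptop: 86.7 W × 9.6 h × 7 d = 5,826 Wh = 5.826 kWh
Total energy = 0.5667 + 0.0712 + 5.826 = 6.464 kWh
Cost = 6.464 kWh × €0.335 = €2.17

€2.17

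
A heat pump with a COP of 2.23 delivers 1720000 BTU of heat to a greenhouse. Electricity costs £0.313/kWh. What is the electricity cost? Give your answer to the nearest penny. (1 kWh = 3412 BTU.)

Heat delivered = 1,720,000 BTU / 3412 = 504.1 kWh
Electrical input = 504.1 kWh / 2.23 = 226.1 kWh
Cost = 226.1 × £0.313/kWh = £70.76

£70.76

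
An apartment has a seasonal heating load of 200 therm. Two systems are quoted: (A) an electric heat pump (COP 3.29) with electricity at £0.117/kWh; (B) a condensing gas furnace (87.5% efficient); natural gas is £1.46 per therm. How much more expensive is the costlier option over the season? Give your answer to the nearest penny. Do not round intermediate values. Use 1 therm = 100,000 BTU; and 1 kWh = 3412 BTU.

£125.26

Heat load = 200 therm × 100,000 = 20,000,000 BTU
Gas: input = 20,000,000 / 0.875 = 22,857,143 BTU = 228.6 therm → 228.6 × £1.46 = £333.71
Heat pump: 20,000,000 BTU / 3412 = 5,862 kWh heat; / 3.29 = 1,782 kWh in → × £0.117 = £208.45
Difference = |£333.71 − £208.45| = £125.26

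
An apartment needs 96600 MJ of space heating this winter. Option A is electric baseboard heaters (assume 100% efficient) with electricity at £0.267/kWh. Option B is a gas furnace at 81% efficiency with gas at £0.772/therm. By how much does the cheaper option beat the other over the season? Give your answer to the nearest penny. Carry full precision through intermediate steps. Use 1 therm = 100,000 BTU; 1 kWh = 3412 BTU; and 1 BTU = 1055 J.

£6292.49

Heat load = 96600 MJ = 96,600,000,000 J / 1055 = 91,563,981 BTU
Gas: input = 91,563,981 / 0.81 = 113,041,952 BTU = 1,130 therm → 1,130 × £0.772 = £872.68
Electric: 91,563,981 BTU / 3412 = 26,840 kWh → × £0.267 = £7,165.18
Difference = |£872.68 − £7,165.18| = £6,292.49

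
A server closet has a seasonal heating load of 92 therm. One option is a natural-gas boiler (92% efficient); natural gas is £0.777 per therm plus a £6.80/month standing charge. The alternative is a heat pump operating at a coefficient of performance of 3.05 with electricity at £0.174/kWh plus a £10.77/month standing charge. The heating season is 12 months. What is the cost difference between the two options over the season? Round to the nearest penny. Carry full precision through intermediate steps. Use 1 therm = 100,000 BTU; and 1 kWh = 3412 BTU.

Heat load = 92 therm × 100,000 = 9,200,000 BTU
Gas: input = 9,200,000 / 0.92 = 10,000,000 BTU = 100 therm → 100 × £0.777 = £77.70; + 12 × £6.80 standing = £159.30
Heat pump: 9,200,000 BTU / 3412 = 2,696 kWh heat; / 3.05 = 884.1 kWh in → × £0.174 = £153.83; + 12 × £10.77 standing = £283.07
Difference = |£159.30 − £283.07| = £123.77

£123.77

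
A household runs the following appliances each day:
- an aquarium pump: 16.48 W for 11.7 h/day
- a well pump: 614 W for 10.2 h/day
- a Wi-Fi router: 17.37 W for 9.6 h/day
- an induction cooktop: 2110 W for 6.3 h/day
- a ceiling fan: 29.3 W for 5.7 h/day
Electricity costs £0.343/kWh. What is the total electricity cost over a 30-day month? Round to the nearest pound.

£207

aquarium pump: 16.48 W × 11.7 h × 30 d = 5,784 Wh = 5.784 kWh
well pump: 614 W × 10.2 h × 30 d = 187,884 Wh = 187.9 kWh
Wi-Fi router: 17.37 W × 9.6 h × 30 d = 5,003 Wh = 5.003 kWh
induction cooktop: 2110 W × 6.3 h × 30 d = 398,790 Wh = 398.8 kWh
ceiling fan: 29.3 W × 5.7 h × 30 d = 5,010 Wh = 5.01 kWh
Total energy = 5.784 + 187.9 + 5.003 + 398.8 + 5.01 = 602.5 kWh
Cost = 602.5 kWh × £0.343 = £206.65 ≈ £207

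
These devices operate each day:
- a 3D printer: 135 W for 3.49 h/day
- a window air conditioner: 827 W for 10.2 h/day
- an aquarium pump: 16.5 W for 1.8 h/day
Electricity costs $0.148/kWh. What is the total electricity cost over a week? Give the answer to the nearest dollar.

$9

3D printer: 135 W × 3.49 h × 7 d = 3,298 Wh = 3.298 kWh
window air conditioner: 827 W × 10.2 h × 7 d = 59,048 Wh = 59.05 kWh
aquarium pump: 16.5 W × 1.8 h × 7 d = 208 Wh = 0.2079 kWh
Total energy = 3.298 + 59.05 + 0.2079 = 62.55 kWh
Cost = 62.55 kWh × $0.148 = $9.26 ≈ $9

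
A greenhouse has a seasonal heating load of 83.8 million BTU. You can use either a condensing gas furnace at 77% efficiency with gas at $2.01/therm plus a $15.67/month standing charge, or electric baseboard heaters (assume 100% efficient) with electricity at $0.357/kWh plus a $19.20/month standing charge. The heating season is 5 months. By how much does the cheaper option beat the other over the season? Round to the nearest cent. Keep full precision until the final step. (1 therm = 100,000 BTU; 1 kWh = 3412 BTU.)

Heat load = 83.8 × 10⁶ BTU = 83,800,000 BTU
Gas: input = 83,800,000 / 0.77 = 108,831,169 BTU = 1,088 therm → 1,088 × $2.01 = $2,187.51; + 5 × $15.67 standing = $2,265.86
Electric: 83,800,000 BTU / 3412 = 24,560 kWh → × $0.357 = $8,768.05; + 5 × $19.20 standing = $8,864.05
Difference = |$2,265.86 − $8,864.05| = $6,598.20

$6598.20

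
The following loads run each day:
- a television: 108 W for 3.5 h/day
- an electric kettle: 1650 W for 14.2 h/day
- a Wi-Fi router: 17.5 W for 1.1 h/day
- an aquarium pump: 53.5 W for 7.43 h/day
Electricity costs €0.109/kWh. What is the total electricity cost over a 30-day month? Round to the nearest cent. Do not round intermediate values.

€79.21

television: 108 W × 3.5 h × 30 d = 11,340 Wh = 11.34 kWh
electric kettle: 1650 W × 14.2 h × 30 d = 702,900 Wh = 702.9 kWh
Wi-Fi router: 17.5 W × 1.1 h × 30 d = 578 Wh = 0.5775 kWh
aquarium pump: 53.5 W × 7.43 h × 30 d = 11,925 Wh = 11.93 kWh
Total energy = 11.34 + 702.9 + 0.5775 + 11.93 = 726.7 kWh
Cost = 726.7 kWh × €0.109 = €79.21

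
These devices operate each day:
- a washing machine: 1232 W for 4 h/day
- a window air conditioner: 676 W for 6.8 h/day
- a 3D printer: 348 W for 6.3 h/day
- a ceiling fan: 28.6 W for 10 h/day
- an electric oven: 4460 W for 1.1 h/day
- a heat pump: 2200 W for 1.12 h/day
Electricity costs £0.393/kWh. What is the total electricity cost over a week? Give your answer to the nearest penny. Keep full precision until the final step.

washing machine: 1232 W × 4 h × 7 d = 34,496 Wh = 34.5 kWh
window air conditioner: 676 W × 6.8 h × 7 d = 32,178 Wh = 32.18 kWh
3D printer: 348 W × 6.3 h × 7 d = 15,347 Wh = 15.35 kWh
ceiling fan: 28.6 W × 10 h × 7 d = 2,002 Wh = 2.002 kWh
electric oven: 4460 W × 1.1 h × 7 d = 34,342 Wh = 34.34 kWh
heat pump: 2200 W × 1.12 h × 7 d = 17,248 Wh = 17.25 kWh
Total energy = 34.5 + 32.18 + 15.35 + 2.002 + 34.34 + 17.25 = 135.6 kWh
Cost = 135.6 kWh × £0.393 = £53.30

£53.30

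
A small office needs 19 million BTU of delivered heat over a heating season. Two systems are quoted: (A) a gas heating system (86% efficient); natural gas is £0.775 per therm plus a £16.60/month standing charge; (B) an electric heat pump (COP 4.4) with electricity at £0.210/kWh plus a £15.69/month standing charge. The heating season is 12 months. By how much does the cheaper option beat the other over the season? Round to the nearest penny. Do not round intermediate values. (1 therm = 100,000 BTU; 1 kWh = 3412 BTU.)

£83.63

Heat load = 19 × 10⁶ BTU = 19,000,000 BTU
Gas: input = 19,000,000 / 0.860 = 22,093,023 BTU = 220.9 therm → 220.9 × £0.775 = £171.22; + 12 × £16.60 standing = £370.42
Heat pump: 19,000,000 BTU / 3412 = 5,569 kWh heat; / 4.4 = 1,266 kWh in → × £0.210 = £265.77; + 12 × £15.69 standing = £454.05
Difference = |£370.42 − £454.05| = £83.63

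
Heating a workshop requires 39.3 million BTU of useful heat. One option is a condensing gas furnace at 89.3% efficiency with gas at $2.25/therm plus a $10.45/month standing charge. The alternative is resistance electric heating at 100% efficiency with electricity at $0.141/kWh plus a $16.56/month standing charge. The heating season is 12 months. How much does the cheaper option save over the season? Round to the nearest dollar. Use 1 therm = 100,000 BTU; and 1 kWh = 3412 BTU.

Heat load = 39.3 × 10⁶ BTU = 39,300,000 BTU
Gas: input = 39,300,000 / 0.893 = 44,008,959 BTU = 440.1 therm → 440.1 × $2.25 = $990.20; + 12 × $10.45 standing = $1,115.60
Electric: 39,300,000 BTU / 3412 = 11,520 kWh → × $0.141 = $1,624.06; + 12 × $16.56 standing = $1,822.78
Difference = |$1,115.60 − $1,822.78| = $707.18 ≈ $707

$707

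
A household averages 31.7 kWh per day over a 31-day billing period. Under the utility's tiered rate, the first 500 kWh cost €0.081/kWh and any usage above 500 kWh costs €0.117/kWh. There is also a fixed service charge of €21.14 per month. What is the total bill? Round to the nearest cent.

€118.12

Usage = 31.7 kWh/day × 31 days = 982.7 kWh
First 500 kWh × €0.081 = €40.50
Remaining 482.7 kWh × €0.117 = €56.48
Energy charge = €96.98; + service €21.14 = €118.12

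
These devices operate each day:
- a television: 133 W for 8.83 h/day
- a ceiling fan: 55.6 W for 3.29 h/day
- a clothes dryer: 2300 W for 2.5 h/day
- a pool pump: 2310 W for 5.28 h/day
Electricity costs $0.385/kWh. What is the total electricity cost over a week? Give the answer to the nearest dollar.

television: 133 W × 8.83 h × 7 d = 8,221 Wh = 8.221 kWh
ceiling fan: 55.6 W × 3.29 h × 7 d = 1,280 Wh = 1.28 kWh
clothes dryer: 2300 W × 2.5 h × 7 d = 40,250 Wh = 40.25 kWh
pool pump: 2310 W × 5.28 h × 7 d = 85,378 Wh = 85.38 kWh
Total energy = 8.221 + 1.28 + 40.25 + 85.38 = 135.1 kWh
Cost = 135.1 kWh × $0.385 = $52.02 ≈ $52

$52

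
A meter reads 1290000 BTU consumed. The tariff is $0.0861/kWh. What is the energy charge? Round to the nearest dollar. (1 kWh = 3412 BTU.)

1290000 BTU × (0.00029308 kWh/BTU) = 378.1 kWh
Cost = 378.1 kWh × $0.0861/kWh = $32.55 ≈ $33

$33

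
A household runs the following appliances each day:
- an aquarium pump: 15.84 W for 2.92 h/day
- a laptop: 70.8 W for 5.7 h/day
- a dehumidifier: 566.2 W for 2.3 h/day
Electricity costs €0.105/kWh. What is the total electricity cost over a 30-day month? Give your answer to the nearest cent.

€5.52

aquarium pump: 15.84 W × 2.92 h × 30 d = 1,388 Wh = 1.388 kWh
laptop: 70.8 W × 5.7 h × 30 d = 12,107 Wh = 12.11 kWh
dehumidifier: 566.2 W × 2.3 h × 30 d = 39,068 Wh = 39.07 kWh
Total energy = 1.388 + 12.11 + 39.07 = 52.56 kWh
Cost = 52.56 kWh × €0.105 = €5.52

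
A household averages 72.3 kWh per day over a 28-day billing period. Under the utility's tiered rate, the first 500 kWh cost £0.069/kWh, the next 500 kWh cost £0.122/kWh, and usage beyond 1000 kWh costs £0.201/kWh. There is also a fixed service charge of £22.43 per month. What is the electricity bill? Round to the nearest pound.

Usage = 72.3 kWh/day × 28 days = 2024.4 kWh
First 500 kWh × £0.069 = £34.50
Next 500 kWh × £0.122 = £61.00
Remaining 1024.4 kWh × £0.201 = £205.90
Energy charge = £301.40; + service £22.43 = £323.83 ≈ £324

£324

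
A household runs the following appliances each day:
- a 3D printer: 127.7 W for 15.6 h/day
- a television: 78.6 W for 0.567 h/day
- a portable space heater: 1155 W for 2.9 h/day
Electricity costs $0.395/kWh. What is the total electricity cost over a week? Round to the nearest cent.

$14.89

3D printer: 127.7 W × 15.6 h × 7 d = 13,945 Wh = 13.94 kWh
television: 78.6 W × 0.567 h × 7 d = 312 Wh = 0.312 kWh
portable space heater: 1155 W × 2.9 h × 7 d = 23,446 Wh = 23.45 kWh
Total energy = 13.94 + 0.312 + 23.45 = 37.7 kWh
Cost = 37.7 kWh × $0.395 = $14.89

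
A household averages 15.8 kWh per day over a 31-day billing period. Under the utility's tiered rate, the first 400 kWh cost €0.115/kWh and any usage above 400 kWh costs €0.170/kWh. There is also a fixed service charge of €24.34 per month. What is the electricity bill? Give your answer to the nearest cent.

Usage = 15.8 kWh/day × 31 days = 489.8 kWh
First 400 kWh × €0.115 = €46.00
Remaining 89.8 kWh × €0.170 = €15.27
Energy charge = €61.27; + service €24.34 = €85.61

€85.61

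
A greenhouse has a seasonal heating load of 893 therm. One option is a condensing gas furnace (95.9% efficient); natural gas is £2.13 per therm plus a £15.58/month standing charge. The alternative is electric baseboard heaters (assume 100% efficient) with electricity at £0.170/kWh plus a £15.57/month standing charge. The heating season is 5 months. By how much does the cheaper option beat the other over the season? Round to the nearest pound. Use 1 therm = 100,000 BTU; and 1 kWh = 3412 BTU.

Heat load = 893 therm × 100,000 = 89,300,000 BTU
Gas: input = 89,300,000 / 0.959 = 93,117,831 BTU = 931.2 therm → 931.2 × £2.13 = £1,983.41; + 5 × £15.58 standing = £2,061.31
Electric: 89,300,000 BTU / 3412 = 26,170 kWh → × £0.170 = £4,449.30; + 5 × £15.57 standing = £4,527.15
Difference = |£2,061.31 − £4,527.15| = £2,465.84 ≈ £2466

£2466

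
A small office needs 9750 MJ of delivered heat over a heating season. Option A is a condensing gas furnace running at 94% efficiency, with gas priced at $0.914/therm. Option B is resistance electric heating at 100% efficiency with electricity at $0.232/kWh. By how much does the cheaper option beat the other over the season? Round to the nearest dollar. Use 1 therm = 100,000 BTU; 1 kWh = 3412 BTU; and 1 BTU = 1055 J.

Heat load = 9750 MJ = 9,750,000,000 J / 1055 = 9,241,706 BTU
Gas: input = 9,241,706 / 0.940 = 9,831,602 BTU = 98.32 therm → 98.32 × $0.914 = $89.86
Electric: 9,241,706 BTU / 3412 = 2,709 kWh → × $0.232 = $628.39
Difference = |$89.86 − $628.39| = $538.53 ≈ $539

$539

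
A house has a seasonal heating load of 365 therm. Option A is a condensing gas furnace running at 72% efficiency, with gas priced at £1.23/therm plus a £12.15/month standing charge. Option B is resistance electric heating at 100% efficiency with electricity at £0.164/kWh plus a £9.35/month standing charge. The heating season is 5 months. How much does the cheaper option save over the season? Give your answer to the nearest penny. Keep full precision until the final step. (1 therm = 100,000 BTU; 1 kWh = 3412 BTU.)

£1116.85

Heat load = 365 therm × 100,000 = 36,500,000 BTU
Gas: input = 36,500,000 / 0.72 = 50,694,444 BTU = 506.9 therm → 506.9 × £1.23 = £623.54; + 5 × £12.15 standing = £684.29
Electric: 36,500,000 BTU / 3412 = 10,700 kWh → × £0.164 = £1,754.40; + 5 × £9.35 standing = £1,801.15
Difference = |£684.29 − £1,801.15| = £1,116.85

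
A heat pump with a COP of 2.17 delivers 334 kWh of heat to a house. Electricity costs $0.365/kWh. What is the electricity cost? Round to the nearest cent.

Electrical input = 334 kWh / 2.17 = 153.9 kWh
Cost = 153.9 × $0.365/kWh = $56.18

$56.18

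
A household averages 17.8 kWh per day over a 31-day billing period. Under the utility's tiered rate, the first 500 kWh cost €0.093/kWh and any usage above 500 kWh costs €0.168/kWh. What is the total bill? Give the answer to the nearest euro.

Usage = 17.8 kWh/day × 31 days = 551.8 kWh
First 500 kWh × €0.093 = €46.50
Remaining 51.8 kWh × €0.168 = €8.70
Total = €55.20 ≈ €55

€55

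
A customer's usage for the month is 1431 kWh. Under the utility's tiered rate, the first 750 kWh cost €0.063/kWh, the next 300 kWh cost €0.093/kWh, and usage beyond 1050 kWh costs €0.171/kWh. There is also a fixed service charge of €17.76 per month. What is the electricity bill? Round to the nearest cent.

First 750 kWh × €0.063 = €47.25
Next 300 kWh × €0.093 = €27.90
Remaining 381 kWh × €0.171 = €65.15
Energy charge = €140.30; + service €17.76 = €158.06

€158.06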